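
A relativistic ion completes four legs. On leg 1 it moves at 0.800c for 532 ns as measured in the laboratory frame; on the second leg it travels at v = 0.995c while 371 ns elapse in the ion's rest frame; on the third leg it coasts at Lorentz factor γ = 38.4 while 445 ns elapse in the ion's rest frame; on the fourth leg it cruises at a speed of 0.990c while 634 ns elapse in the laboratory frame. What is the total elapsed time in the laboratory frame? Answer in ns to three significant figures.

Δt = 2.20×10⁴ ns

Leg 1: 532 ns is already measured in the laboratory frame.
Leg 2: γ = 1/√(1 − 0.995²) = 1/√0.009975 = 10.01; Δt_2 = 10.01 × 371 = 3715 ns.
Leg 3: γ = 38.4; Δt_3 = 38.40 × 445 = 1.709×10⁴ ns.
Leg 4: 634 ns is already measured in the laboratory frame.
Total: 532.0 + 3715 + 1.709×10⁴ + 634.0 ns.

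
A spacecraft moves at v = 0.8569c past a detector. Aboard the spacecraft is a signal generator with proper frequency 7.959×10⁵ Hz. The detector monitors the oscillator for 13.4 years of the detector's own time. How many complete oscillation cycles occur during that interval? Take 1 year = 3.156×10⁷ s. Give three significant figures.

N = 1.74×10¹⁴

γ = 1/√(1 − 0.8569²) = 1/√0.2657 = 1.940
During 13.4 years of lab time, the oscillator's proper time advances by τ = Δt/γ = 13.4/1.940 = 6.907 years = 2.180×10⁸ s.
N = f × τ = 7.959×10⁵ × 2.180×10⁸ = 1.735×10¹⁴.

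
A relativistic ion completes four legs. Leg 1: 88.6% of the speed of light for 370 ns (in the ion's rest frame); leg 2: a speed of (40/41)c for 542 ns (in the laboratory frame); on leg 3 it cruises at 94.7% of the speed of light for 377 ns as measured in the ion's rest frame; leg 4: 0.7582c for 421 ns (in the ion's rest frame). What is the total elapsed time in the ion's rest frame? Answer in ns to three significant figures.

Leg 1: 370 ns is already measured in the ion's rest frame.
Leg 2: γ = 1/√(1 − (40/41)²) = 41/9 ≈ 4.556; τ_2 = 542/4.556 = 119.0 ns.
Leg 3: 377 ns is already measured in the ion's rest frame.
Leg 4: 421 ns is already measured in the ion's rest frame.
Total: 370.0 + 119.0 + 377.0 + 421.0 ns.

τ = 1290 ns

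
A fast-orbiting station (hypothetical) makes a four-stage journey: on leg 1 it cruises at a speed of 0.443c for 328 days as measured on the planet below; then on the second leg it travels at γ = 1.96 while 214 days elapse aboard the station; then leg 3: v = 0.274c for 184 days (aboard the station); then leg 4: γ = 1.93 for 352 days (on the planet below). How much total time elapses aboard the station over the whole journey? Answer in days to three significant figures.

Leg 1: γ = 1/√(1 − 0.443²) = 1/√0.8038 = 1.115; τ_1 = 328/1.115 = 294.1 days.
Leg 2: 214 days is already measured aboard the station.
Leg 3: 184 days is already measured aboard the station.
Leg 4: γ = 1.93; τ_4 = 352/1.930 = 182.4 days.
Total: 294.1 + 214.0 + 184.0 + 182.4 days.

τ = 874 days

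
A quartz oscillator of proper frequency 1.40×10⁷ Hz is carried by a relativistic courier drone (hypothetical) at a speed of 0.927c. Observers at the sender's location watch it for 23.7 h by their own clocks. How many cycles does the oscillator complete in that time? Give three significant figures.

N = 4.48×10¹¹

γ = 1/√(1 − 0.927²) = 1/√0.1407 = 2.666
During 23.7 h of lab time, the oscillator's proper time advances by τ = Δt/γ = 23.7/2.666 = 8.889 h = 3.200×10⁴ s.
N = f × τ = 1.40×10⁷ × 3.200×10⁴ = 4.480×10¹¹.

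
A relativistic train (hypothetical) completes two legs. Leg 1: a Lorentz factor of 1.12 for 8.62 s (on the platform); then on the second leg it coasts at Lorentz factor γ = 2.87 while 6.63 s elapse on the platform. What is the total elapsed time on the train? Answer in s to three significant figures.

Leg 1: γ = 1.12; τ_1 = 8.62/1.120 = 7.696 s.
Leg 2: γ = 2.87; τ_2 = 6.63/2.870 = 2.310 s.
Total: 7.696 + 2.310 s.

τ = 10.0 s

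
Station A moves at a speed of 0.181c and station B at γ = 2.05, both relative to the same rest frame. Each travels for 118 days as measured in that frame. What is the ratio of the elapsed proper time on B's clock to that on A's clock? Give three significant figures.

τ_B/τ_A = 0.496

A: γ = 1/√(1 − 0.181²) = 1/√0.9672 = 1.017. B: γ = 2.05.
τ_A/τ_B = γ_B/γ_A = 2.050/1.017 = 2.016, so τ_B/τ_A = 0.4960.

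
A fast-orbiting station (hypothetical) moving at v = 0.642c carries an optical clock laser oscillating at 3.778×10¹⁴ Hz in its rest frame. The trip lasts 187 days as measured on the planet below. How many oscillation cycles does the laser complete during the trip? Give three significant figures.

γ = 1/√(1 − 0.642²) = 1/√0.5878 = 1.304
The oscillator's own cycle count is N = f × τ where τ is the proper time aboard the station. τ = Δt/γ = 187/1.304 = 143.4 days = 1.239×10⁷ s.
N = 3.778×10¹⁴ × 1.239×10⁷ = 4.680×10²¹.

N = 4.68×10²¹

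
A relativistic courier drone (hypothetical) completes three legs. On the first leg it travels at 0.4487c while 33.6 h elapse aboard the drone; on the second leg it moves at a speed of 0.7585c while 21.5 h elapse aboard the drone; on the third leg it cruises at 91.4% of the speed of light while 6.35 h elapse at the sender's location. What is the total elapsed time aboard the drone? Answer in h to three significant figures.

Leg 1: 33.6 h is already measured aboard the drone.
Leg 2: 21.5 h is already measured aboard the drone.
Leg 3: β = 0.914; γ = 1/√(1 − 0.914²) = 1/√0.1646 = 2.465; τ_3 = 6.35/2.465 = 2.576 h.
Total: 33.60 + 21.50 + 2.576 h.

τ = 57.7 h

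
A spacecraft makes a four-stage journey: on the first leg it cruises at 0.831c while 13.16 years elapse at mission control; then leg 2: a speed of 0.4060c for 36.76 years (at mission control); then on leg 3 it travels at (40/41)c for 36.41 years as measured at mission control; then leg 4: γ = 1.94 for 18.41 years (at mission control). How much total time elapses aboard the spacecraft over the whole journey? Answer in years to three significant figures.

Leg 1: γ = 1/√(1 − 0.831²) = 1/√0.3094 = 1.798; τ_1 = 13.16/1.798 = 7.321 years.
Leg 2: γ = 1/√(1 − 0.4060²) = 1/√0.8352 = 1.094; τ_2 = 36.76/1.094 = 33.59 years.
Leg 3: γ = 1/√(1 − (40/41)²) = 41/9 ≈ 4.556; τ_3 = 36.41/4.556 = 7.992 years.
Leg 4: γ = 1.94; τ_4 = 18.41/1.940 = 9.490 years.
Total: 7.321 + 33.59 + 7.992 + 9.490 years.

τ = 58.4 years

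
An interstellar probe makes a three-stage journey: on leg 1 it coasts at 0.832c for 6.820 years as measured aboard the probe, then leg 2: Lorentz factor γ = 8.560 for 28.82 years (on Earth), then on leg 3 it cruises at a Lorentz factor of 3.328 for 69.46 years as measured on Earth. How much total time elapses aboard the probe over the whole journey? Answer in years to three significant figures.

τ = 31.1 years

Leg 1: 6.820 years is already measured aboard the probe.
Leg 2: γ = 8.560; τ_2 = 28.82/8.560 = 3.367 years.
Leg 3: γ = 3.328; τ_3 = 69.46/3.328 = 20.87 years.
Total: 6.820 + 3.367 + 20.87 years.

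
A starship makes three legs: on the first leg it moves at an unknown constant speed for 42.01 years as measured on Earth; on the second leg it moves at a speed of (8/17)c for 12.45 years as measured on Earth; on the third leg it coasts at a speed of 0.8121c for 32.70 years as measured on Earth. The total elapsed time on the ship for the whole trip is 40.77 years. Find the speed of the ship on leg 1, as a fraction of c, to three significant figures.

Leg 1: speed unknown; τ_1 = 42.01/γ_1.
Leg 2: γ = 1/√(1 − (8/17)²) = 17/15 ≈ 1.133; τ_2 = 12.45/1.133 = 10.99 years.
Leg 3: γ = 1/√(1 − 0.8121²) = 1/√0.3405 = 1.714; τ_3 = 32.70/1.714 = 19.08 years.
Total proper time: τ_1 + 10.99 + 19.08 = 40.77, so τ_1 = 40.77 − 30.07 = 10.70 years.
γ_1 = 42.01/10.70 = 3.925; β = √(1 − 1/γ²) = √0.9351.

β = 0.967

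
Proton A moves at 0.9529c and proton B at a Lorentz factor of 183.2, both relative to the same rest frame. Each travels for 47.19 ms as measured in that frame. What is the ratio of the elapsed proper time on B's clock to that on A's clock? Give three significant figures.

A: γ = 1/√(1 − 0.9529²) = 1/√0.09198 = 3.297. B: γ = 183.2.
τ_A/τ_B = γ_B/γ_A = 183.2/3.297 = 55.56, so τ_B/τ_A = 0.01800.

τ_B/τ_A = 0.0180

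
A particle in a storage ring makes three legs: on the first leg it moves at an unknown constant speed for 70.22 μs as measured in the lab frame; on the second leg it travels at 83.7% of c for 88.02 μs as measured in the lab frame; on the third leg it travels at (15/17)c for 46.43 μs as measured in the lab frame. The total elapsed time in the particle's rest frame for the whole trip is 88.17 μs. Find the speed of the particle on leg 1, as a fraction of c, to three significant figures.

β = 0.966

Leg 1: speed unknown; τ_1 = 70.22/γ_1.
Leg 2: β = 0.837; γ = 1/√(1 − 0.837²) = 1/√0.2994 = 1.827; τ_2 = 88.02/1.827 = 48.16 μs.
Leg 3: γ = 1/√(1 − (15/17)²) = 17/8 = 2.125; τ_3 = 46.43/2.125 = 21.85 μs.
Total proper time: τ_1 + 48.16 + 21.85 = 88.17, so τ_1 = 88.17 − 70.01 = 18.16 μs.
γ_1 = 70.22/18.16 = 3.868; β = √(1 − 1/γ²) = √0.9331.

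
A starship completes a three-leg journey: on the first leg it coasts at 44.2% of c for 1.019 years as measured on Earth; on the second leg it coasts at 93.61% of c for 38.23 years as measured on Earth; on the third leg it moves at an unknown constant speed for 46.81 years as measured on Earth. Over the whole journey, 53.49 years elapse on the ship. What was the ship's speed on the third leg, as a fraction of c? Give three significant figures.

β = 0.549

Leg 1: β = 0.442; γ = 1/√(1 − 0.442²) = 1/√0.8046 = 1.115; τ_1 = 1.019/1.115 = 0.9141 years.
Leg 2: β = 0.9361; γ = 1/√(1 − 0.9361²) = 1/√0.1237 = 2.843; τ_2 = 38.23/2.843 = 13.45 years.
Leg 3: speed unknown; τ_3 = 46.81/γ_3.
Total proper time: 0.9141 + 13.45 + τ_3 = 53.49, so τ_3 = 53.49 − 14.36 = 39.13 years.
γ_3 = 46.81/39.13 = 1.196; β = √(1 − 1/γ²) = √0.3012.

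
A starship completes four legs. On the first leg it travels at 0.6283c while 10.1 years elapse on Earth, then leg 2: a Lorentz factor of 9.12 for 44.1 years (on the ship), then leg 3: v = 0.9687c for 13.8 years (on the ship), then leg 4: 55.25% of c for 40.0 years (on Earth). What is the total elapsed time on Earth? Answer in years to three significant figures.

Leg 1: 10.1 years is already measured on Earth.
Leg 2: γ = 9.12; Δt_2 = 9.120 × 44.1 = 402.2 years.
Leg 3: γ = 1/√(1 − 0.9687²) = 1/√0.06162 = 4.028; Δt_3 = 4.028 × 13.8 = 55.59 years.
Leg 4: 40.0 years is already measured on Earth.
Total: 10.10 + 402.2 + 55.59 + 40.00 years.

Δt = 508 years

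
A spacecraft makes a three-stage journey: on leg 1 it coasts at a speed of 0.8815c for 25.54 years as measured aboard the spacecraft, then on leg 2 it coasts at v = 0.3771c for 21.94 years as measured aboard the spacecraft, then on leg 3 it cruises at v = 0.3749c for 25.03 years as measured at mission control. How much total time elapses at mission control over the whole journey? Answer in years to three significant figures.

Δt = 103 years

Leg 1: γ = 1/√(1 − 0.8815²) = 1/√0.2230 = 2.118; Δt_1 = 2.118 × 25.54 = 54.09 years.
Leg 2: γ = 1/√(1 − 0.3771²) = 1/√0.8578 = 1.080; Δt_2 = 1.080 × 21.94 = 23.69 years.
Leg 3: 25.03 years is already measured at mission control.
Total: 54.09 + 23.69 + 25.03 years.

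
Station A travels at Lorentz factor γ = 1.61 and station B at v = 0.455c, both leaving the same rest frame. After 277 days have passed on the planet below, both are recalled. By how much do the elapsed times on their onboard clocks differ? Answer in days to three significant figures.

A: γ = 1.61; τ_A = 277/1.610 = 172.0 days.
B: γ = 1/√(1 − 0.455²) = 1/√0.7930 = 1.123; τ_B = 277/1.123 = 246.7 days.

|τ_A − τ_B| = 74.6 days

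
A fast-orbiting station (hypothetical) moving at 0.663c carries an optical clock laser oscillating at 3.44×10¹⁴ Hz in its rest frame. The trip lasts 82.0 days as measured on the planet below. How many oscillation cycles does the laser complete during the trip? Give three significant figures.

γ = 1/√(1 − 0.663²) = 1/√0.5604 = 1.336
The oscillator's own cycle count is N = f × τ where τ is the proper time aboard the station. τ = Δt/γ = 82.0/1.336 = 61.39 days = 5.304×10⁶ s.
N = 3.44×10¹⁴ × 5.304×10⁶ = 1.825×10²¹.

N = 1.82×10²¹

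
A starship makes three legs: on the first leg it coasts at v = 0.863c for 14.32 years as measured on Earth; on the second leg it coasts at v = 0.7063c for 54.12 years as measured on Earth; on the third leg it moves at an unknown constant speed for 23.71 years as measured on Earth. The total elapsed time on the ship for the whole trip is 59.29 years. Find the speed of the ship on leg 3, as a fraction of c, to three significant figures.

β = 0.815

Leg 1: γ = 1/√(1 − 0.863²) = 1/√0.2552 = 1.979; τ_1 = 14.32/1.979 = 7.235 years.
Leg 2: γ = 1/√(1 − 0.7063²) = 1/√0.5011 = 1.413; τ_2 = 54.12/1.413 = 38.31 years.
Leg 3: speed unknown; τ_3 = 23.71/γ_3.
Total proper time: 7.235 + 38.31 + τ_3 = 59.29, so τ_3 = 59.29 − 45.55 = 13.74 years.
γ_3 = 23.71/13.74 = 1.725; β = √(1 − 1/γ²) = √0.6640.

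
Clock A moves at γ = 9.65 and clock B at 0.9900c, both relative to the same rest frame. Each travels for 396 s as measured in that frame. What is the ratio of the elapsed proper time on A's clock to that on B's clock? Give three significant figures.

A: γ = 9.65. B: γ = 1/√(1 − 0.9900²) = 1/√0.01990 = 7.089.
τ_A/τ_B = γ_B/γ_A = 7.089/9.650 = 0.7346, so τ_A/τ_B = 0.7346.

τ_A/τ_B = 0.735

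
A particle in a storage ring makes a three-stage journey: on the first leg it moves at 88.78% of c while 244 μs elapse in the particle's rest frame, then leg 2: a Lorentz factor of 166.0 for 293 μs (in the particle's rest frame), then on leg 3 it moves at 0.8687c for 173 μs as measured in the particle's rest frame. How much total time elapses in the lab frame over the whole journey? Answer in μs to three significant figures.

Leg 1: β = 0.8878; γ = 1/√(1 − 0.8878²) = 1/√0.2118 = 2.173; Δt_1 = 2.173 × 244 = 530.2 μs.
Leg 2: γ = 166.0; Δt_2 = 166.0 × 293 = 4.864×10⁴ μs.
Leg 3: γ = 1/√(1 − 0.8687²) = 1/√0.2454 = 2.019; Δt_3 = 2.019 × 173 = 349.3 μs.
Total: 530.2 + 4.864×10⁴ + 349.3 μs.

Δt = 4.95×10⁴ μs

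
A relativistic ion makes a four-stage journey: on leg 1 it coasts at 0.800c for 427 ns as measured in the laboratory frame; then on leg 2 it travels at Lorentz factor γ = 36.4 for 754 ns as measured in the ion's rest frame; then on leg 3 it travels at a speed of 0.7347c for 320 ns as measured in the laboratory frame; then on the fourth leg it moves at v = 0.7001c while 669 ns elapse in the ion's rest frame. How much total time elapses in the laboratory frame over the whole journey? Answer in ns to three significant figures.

Leg 1: 427 ns is already measured in the laboratory frame.
Leg 2: γ = 36.4; Δt_2 = 36.40 × 754 = 2.745×10⁴ ns.
Leg 3: 320 ns is already measured in the laboratory frame.
Leg 4: γ = 1/√(1 − 0.7001²) = 1/√0.5099 = 1.400; Δt_4 = 1.400 × 669 = 936.9 ns.
Total: 427.0 + 2.745×10⁴ + 320.0 + 936.9 ns.

Δt = 2.91×10⁴ ns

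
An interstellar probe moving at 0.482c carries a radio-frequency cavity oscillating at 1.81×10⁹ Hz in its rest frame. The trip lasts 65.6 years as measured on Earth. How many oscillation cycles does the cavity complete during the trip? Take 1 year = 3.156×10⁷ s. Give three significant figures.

N = 3.28×10¹⁸

γ = 1/√(1 − 0.482²) = 1/√0.7677 = 1.141
The oscillator's own cycle count is N = f × τ where τ is the proper time aboard the probe. τ = Δt/γ = 65.6/1.141 = 57.48 years = 1.814×10⁹ s.
N = 1.81×10⁹ × 1.814×10⁹ = 3.283×10¹⁸.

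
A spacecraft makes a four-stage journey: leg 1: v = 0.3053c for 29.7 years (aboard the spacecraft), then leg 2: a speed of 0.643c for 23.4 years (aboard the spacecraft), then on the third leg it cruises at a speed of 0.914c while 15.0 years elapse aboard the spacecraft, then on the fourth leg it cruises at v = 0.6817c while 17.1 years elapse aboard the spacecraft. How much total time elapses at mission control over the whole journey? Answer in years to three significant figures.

Δt = 122 years

Leg 1: γ = 1/√(1 − 0.3053²) = 1/√0.9068 = 1.050; Δt_1 = 1.050 × 29.7 = 31.19 years.
Leg 2: γ = 1/√(1 − 0.643²) = 1/√0.5866 = 1.306; Δt_2 = 1.306 × 23.4 = 30.55 years.
Leg 3: γ = 1/√(1 − 0.914²) = 1/√0.1646 = 2.465; Δt_3 = 2.465 × 15.0 = 36.97 years.
Leg 4: γ = 1/√(1 − 0.6817²) = 1/√0.5353 = 1.367; Δt_4 = 1.367 × 17.1 = 23.37 years.
Total: 31.19 + 30.55 + 36.97 + 23.37 years.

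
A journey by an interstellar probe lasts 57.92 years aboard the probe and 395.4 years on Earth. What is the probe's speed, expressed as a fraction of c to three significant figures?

v = 0.989c

The proper time is measured aboard the probe (both events occur at the probe's location); Δt is measured on Earth. γ = Δt/τ = 395.4/57.92 = 6.827.
β = √(1 − 1/γ²) = √(1 − 0.02146) = √0.9785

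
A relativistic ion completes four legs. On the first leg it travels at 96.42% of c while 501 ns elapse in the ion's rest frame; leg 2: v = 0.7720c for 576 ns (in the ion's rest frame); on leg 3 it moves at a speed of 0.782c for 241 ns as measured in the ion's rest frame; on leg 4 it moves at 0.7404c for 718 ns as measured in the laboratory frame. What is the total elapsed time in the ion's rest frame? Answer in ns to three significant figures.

Leg 1: 501 ns is already measured in the ion's rest frame.
Leg 2: 576 ns is already measured in the ion's rest frame.
Leg 3: 241 ns is already measured in the ion's rest frame.
Leg 4: γ = 1/√(1 − 0.7404²) = 1/√0.4518 = 1.488; τ_4 = 718/1.488 = 482.6 ns.
Total: 501.0 + 576.0 + 241.0 + 482.6 ns.

τ = 1800 ns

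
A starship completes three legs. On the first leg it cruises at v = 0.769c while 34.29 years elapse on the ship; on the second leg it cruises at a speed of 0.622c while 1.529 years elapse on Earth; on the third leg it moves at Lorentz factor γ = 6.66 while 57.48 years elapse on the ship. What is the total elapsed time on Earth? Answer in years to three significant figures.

Leg 1: γ = 1/√(1 − 0.769²) = 1/√0.4086 = 1.564; Δt_1 = 1.564 × 34.29 = 53.64 years.
Leg 2: 1.529 years is already measured on Earth.
Leg 3: γ = 6.66; Δt_3 = 6.660 × 57.48 = 382.8 years.
Total: 53.64 + 1.529 + 382.8 years.

Δt = 438 years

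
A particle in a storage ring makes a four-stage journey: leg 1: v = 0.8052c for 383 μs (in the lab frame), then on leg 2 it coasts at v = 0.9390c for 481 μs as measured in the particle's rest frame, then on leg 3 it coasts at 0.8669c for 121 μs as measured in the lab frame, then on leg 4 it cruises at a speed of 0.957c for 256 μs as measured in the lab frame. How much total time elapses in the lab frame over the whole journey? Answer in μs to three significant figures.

Leg 1: 383 μs is already measured in the lab frame.
Leg 2: γ = 1/√(1 − 0.9390²) = 1/√0.1183 = 2.908; Δt_2 = 2.908 × 481 = 1399 μs.
Leg 3: 121 μs is already measured in the lab frame.
Leg 4: 256 μs is already measured in the lab frame.
Total: 383.0 + 1399 + 121.0 + 256.0 μs.

Δt = 2160 μs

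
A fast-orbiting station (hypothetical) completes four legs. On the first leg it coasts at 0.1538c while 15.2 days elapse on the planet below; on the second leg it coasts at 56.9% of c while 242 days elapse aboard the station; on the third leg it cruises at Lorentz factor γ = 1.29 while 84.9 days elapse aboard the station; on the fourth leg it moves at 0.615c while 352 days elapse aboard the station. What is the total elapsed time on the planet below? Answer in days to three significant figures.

Δt = 865 days

Leg 1: 15.2 days is already measured on the planet below.
Leg 2: β = 0.569; γ = 1/√(1 − 0.569²) = 1/√0.6762 = 1.216; Δt_2 = 1.216 × 242 = 294.3 days.
Leg 3: γ = 1.29; Δt_3 = 1.290 × 84.9 = 109.5 days.
Leg 4: γ = 1/√(1 − 0.615²) = 1/√0.6218 = 1.268; Δt_4 = 1.268 × 352 = 446.4 days.
Total: 15.20 + 294.3 + 109.5 + 446.4 days.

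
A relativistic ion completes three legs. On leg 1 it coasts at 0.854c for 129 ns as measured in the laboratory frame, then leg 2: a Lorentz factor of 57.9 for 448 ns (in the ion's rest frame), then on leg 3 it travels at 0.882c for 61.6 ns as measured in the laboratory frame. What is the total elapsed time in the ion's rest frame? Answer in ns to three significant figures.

Leg 1: γ = 1/√(1 − 0.854²) = 1/√0.2707 = 1.922; τ_1 = 129/1.922 = 67.12 ns.
Leg 2: 448 ns is already measured in the ion's rest frame.
Leg 3: γ = 1/√(1 − 0.882²) = 1/√0.2221 = 2.122; τ_3 = 61.6/2.122 = 29.03 ns.
Total: 67.12 + 448.0 + 29.03 ns.

τ = 544 ns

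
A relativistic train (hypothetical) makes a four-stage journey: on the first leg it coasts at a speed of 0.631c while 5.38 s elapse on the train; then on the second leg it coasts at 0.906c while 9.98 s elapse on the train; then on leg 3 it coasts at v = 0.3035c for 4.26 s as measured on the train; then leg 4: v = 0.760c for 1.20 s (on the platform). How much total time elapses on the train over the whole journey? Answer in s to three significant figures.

τ = 20.4 s

Leg 1: 5.38 s is already measured on the train.
Leg 2: 9.98 s is already measured on the train.
Leg 3: 4.26 s is already measured on the train.
Leg 4: γ = 1/√(1 − 0.760²) = 1/√0.4224 = 1.539; τ_4 = 1.20/1.539 = 0.7799 s.
Total: 5.380 + 9.980 + 4.260 + 0.7799 s.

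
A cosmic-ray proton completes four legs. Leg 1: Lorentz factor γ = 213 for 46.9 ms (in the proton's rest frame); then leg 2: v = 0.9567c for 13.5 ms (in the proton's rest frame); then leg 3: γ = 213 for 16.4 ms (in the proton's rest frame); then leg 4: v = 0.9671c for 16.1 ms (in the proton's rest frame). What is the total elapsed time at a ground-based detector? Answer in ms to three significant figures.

Δt = 1.36×10⁴ ms

Leg 1: γ = 213; Δt_1 = 213.0 × 46.9 = 9990 ms.
Leg 2: γ = 1/√(1 − 0.9567²) = 1/√0.08473 = 3.436; Δt_2 = 3.436 × 13.5 = 46.38 ms.
Leg 3: γ = 213; Δt_3 = 213.0 × 16.4 = 3493 ms.
Leg 4: γ = 1/√(1 − 0.9671²) = 1/√0.06472 = 3.931; Δt_4 = 3.931 × 16.1 = 63.29 ms.
Total: 9990 + 46.38 + 3493 + 63.29 ms.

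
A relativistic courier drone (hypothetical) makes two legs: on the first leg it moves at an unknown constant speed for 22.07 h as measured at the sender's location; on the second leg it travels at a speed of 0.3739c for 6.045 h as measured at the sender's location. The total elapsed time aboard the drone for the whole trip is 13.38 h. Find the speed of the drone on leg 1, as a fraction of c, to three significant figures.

Leg 1: speed unknown; τ_1 = 22.07/γ_1.
Leg 2: γ = 1/√(1 − 0.3739²) = 1/√0.8602 = 1.078; τ_2 = 6.045/1.078 = 5.607 h.
Total proper time: τ_1 + 5.607 = 13.38, so τ_1 = 13.38 − 5.607 = 7.773 h.
γ_1 = 22.07/7.773 = 2.839; β = √(1 − 1/γ²) = √0.8759.

β = 0.936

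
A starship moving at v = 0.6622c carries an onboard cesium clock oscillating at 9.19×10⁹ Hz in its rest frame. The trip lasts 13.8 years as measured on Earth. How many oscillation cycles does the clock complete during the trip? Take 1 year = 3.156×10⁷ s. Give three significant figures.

N = 3.00×10¹⁸

γ = 1/√(1 − 0.6622²) = 1/√0.5615 = 1.335
The oscillator's own cycle count is N = f × τ where τ is the proper time on the ship. τ = Δt/γ = 13.8/1.335 = 10.34 years = 3.264×10⁸ s.
N = 9.19×10⁹ × 3.264×10⁸ = 2.999×10¹⁸.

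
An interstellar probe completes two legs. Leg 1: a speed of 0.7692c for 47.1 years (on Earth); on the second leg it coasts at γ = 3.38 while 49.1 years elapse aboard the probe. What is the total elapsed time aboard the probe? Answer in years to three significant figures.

Leg 1: γ = 1/√(1 − 0.7692²) = 1/√0.4083 = 1.565; τ_1 = 47.1/1.565 = 30.10 years.
Leg 2: 49.1 years is already measured aboard the probe.
Total: 30.10 + 49.10 years.

τ = 79.2 years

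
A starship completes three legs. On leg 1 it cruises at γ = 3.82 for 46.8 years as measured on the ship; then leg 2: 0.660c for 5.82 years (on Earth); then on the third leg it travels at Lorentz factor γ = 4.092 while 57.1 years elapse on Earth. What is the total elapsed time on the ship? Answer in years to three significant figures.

τ = 65.1 years

Leg 1: 46.8 years is already measured on the ship.
Leg 2: γ = 1/√(1 − 0.660²) = 1/√0.5644 = 1.331; τ_2 = 5.82/1.331 = 4.372 years.
Leg 3: γ = 4.092; τ_3 = 57.1/4.092 = 13.95 years.
Total: 46.80 + 4.372 + 13.95 years.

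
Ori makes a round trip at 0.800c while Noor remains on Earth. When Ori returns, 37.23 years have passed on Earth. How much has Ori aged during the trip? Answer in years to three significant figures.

τ = 22.3 years

γ = 1/√(1 − 0.800²) = 1/√0.3600 = 1.667
Ori's clock measures proper time along the trip: τ = Δt/γ = 37.23/1.667 years.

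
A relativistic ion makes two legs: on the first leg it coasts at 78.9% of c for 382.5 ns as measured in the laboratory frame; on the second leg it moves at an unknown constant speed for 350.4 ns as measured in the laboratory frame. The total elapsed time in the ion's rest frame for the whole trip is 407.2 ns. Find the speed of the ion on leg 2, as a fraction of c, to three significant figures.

Leg 1: β = 0.789; γ = 1/√(1 − 0.789²) = 1/√0.3775 = 1.628; τ_1 = 382.5/1.628 = 235.0 ns.
Leg 2: speed unknown; τ_2 = 350.4/γ_2.
Total proper time: 235.0 + τ_2 = 407.2, so τ_2 = 407.2 − 235.0 = 172.2 ns.
γ_2 = 350.4/172.2 = 2.035; β = √(1 − 1/γ²) = √0.7585.

β = 0.871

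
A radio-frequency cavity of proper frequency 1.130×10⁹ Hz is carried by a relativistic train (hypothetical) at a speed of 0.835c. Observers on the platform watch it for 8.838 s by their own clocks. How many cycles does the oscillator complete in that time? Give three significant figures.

N = 5.50×10⁹

γ = 1/√(1 − 0.835²) = 1/√0.3028 = 1.817
During 8.838 s of lab time, the oscillator's proper time advances by τ = Δt/γ = 8.838/1.817 = 4.863 s = 4.863×10⁰ s.
N = f × τ = 1.130×10⁹ × 4.863×10⁰ = 5.495×10⁹.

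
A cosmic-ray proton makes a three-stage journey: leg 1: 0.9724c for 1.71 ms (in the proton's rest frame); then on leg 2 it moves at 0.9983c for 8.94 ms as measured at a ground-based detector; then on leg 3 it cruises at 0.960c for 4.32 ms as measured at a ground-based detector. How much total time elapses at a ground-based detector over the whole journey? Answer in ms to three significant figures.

Leg 1: γ = 1/√(1 − 0.9724²) = 1/√0.05444 = 4.286; Δt_1 = 4.286 × 1.71 = 7.329 ms.
Leg 2: 8.94 ms is already measured at a ground-based detector.
Leg 3: 4.32 ms is already measured at a ground-based detector.
Total: 7.329 + 8.940 + 4.320 ms.

Δt = 20.6 ms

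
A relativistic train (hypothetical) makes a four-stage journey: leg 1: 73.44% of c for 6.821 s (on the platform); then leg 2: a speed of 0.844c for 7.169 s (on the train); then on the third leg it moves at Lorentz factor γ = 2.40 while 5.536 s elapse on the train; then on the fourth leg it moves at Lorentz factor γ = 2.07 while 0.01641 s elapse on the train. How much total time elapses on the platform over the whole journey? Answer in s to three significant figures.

Δt = 33.5 s

Leg 1: 6.821 s is already measured on the platform.
Leg 2: γ = 1/√(1 − 0.844²) = 1/√0.2877 = 1.864; Δt_2 = 1.864 × 7.169 = 13.37 s.
Leg 3: γ = 2.40; Δt_3 = 2.400 × 5.536 = 13.29 s.
Leg 4: γ = 2.07; Δt_4 = 2.070 × 0.01641 = 0.03397 s.
Total: 6.821 + 13.37 + 13.29 + 0.03397 s.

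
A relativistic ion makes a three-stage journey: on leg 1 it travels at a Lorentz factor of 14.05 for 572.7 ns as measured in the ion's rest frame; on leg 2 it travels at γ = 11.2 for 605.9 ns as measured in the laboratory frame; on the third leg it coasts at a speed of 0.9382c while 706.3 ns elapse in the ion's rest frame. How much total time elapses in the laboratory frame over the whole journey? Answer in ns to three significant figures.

Leg 1: γ = 14.05; Δt_1 = 14.05 × 572.7 = 8046 ns.
Leg 2: 605.9 ns is already measured in the laboratory frame.
Leg 3: γ = 1/√(1 − 0.9382²) = 1/√0.1198 = 2.889; Δt_3 = 2.889 × 706.3 = 2041 ns.
Total: 8046 + 605.9 + 2041 ns.

Δt = 1.07×10⁴ ns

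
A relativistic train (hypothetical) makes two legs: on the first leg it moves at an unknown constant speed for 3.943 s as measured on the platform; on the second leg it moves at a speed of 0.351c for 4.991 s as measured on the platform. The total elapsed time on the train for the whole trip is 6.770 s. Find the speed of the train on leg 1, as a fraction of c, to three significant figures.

β = 0.847

Leg 1: speed unknown; τ_1 = 3.943/γ_1.
Leg 2: γ = 1/√(1 − 0.351²) = 1/√0.8768 = 1.068; τ_2 = 4.991/1.068 = 4.673 s.
Total proper time: τ_1 + 4.673 = 6.770, so τ_1 = 6.770 − 4.673 = 2.097 s.
γ_1 = 3.943/2.097 = 1.881; β = √(1 − 1/γ²) = √0.7173.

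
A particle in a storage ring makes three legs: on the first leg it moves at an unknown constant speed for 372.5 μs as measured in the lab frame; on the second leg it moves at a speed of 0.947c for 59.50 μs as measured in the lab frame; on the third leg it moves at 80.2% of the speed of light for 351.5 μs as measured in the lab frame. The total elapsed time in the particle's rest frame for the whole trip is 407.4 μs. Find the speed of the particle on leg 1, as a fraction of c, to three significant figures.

Leg 1: speed unknown; τ_1 = 372.5/γ_1.
Leg 2: γ = 1/√(1 − 0.947²) = 1/√0.1032 = 3.113; τ_2 = 59.50/3.113 = 19.11 μs.
Leg 3: β = 0.802; γ = 1/√(1 − 0.802²) = 1/√0.3568 = 1.674; τ_3 = 351.5/1.674 = 210.0 μs.
Total proper time: τ_1 + 19.11 + 210.0 = 407.4, so τ_1 = 407.4 − 229.1 = 178.3 μs.
γ_1 = 372.5/178.3 = 2.089; β = √(1 − 1/γ²) = √0.7708.

β = 0.878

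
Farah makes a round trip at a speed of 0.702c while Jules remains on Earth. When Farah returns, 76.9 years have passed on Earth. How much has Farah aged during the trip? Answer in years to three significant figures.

τ = 54.8 years

γ = 1/√(1 − 0.702²) = 1/√0.5072 = 1.404
Farah's clock measures proper time along the trip: τ = Δt/γ = 76.9/1.404 years.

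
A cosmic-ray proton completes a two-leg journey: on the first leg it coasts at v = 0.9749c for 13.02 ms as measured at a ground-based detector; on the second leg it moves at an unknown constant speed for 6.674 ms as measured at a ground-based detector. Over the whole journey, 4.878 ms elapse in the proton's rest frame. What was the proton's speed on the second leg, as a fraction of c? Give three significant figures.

Leg 1: γ = 1/√(1 − 0.9749²) = 1/√0.04957 = 4.491; τ_1 = 13.02/4.491 = 2.899 ms.
Leg 2: speed unknown; τ_2 = 6.674/γ_2.
Total proper time: 2.899 + τ_2 = 4.878, so τ_2 = 4.878 − 2.899 = 1.979 ms.
γ_2 = 6.674/1.979 = 3.372; β = √(1 − 1/γ²) = √0.9121.

β = 0.955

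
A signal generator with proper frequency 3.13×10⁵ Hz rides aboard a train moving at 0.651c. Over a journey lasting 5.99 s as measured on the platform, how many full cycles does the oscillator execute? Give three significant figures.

γ = 1/√(1 − 0.651²) = 1/√0.5762 = 1.317
The oscillator's own cycle count is N = f × τ where τ is the proper time on the train. τ = Δt/γ = 5.99/1.317 = 4.547 s = 4.547×10⁰ s.
N = 3.13×10⁵ × 4.547×10⁰ = 1.423×10⁶.

N = 1.42×10⁶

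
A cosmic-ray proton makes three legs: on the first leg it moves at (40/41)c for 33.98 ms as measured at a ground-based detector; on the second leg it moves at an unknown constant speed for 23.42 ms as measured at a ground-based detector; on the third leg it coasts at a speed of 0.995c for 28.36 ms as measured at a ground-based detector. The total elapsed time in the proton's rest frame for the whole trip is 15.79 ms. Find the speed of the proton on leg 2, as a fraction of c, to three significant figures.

β = 0.972

Leg 1: γ = 1/√(1 − (40/41)²) = 41/9 ≈ 4.556; τ_1 = 33.98/4.556 = 7.459 ms.
Leg 2: speed unknown; τ_2 = 23.42/γ_2.
Leg 3: γ = 1/√(1 − 0.995²) = 1/√0.009975 = 10.01; τ_3 = 28.36/10.01 = 2.832 ms.
Total proper time: 7.459 + τ_2 + 2.832 = 15.79, so τ_2 = 15.79 − 10.29 = 5.499 ms.
γ_2 = 23.42/5.499 = 4.259; β = √(1 − 1/γ²) = √0.9449.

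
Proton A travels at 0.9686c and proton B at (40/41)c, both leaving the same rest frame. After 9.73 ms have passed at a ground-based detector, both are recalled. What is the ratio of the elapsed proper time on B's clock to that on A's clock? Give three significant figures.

A: γ = 1/√(1 − 0.9686²) = 1/√0.06181 = 4.022. B: γ = 1/√(1 − (40/41)²) = 41/9 ≈ 4.556.
τ_A/τ_B = γ_B/γ_A = 4.556/4.022 = 1.133, so τ_B/τ_A = 0.8829.

τ_B/τ_A = 0.883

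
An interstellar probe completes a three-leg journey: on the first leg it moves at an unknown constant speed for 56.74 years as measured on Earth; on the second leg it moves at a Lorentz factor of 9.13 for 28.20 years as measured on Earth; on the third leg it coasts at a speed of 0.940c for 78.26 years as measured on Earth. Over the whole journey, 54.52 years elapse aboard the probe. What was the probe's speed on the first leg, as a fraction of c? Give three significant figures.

Leg 1: speed unknown; τ_1 = 56.74/γ_1.
Leg 2: γ = 9.13; τ_2 = 28.20/9.130 = 3.089 years.
Leg 3: γ = 1/√(1 − 0.940²) = 1/√0.1164 = 2.931; τ_3 = 78.26/2.931 = 26.70 years.
Total proper time: τ_1 + 3.089 + 26.70 = 54.52, so τ_1 = 54.52 − 29.79 = 24.73 years.
γ_1 = 56.74/24.73 = 2.294; β = √(1 − 1/γ²) = √0.8100.

β = 0.900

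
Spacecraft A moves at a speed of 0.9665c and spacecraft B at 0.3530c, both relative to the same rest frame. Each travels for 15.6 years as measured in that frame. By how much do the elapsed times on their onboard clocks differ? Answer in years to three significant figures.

A: γ = 1/√(1 − 0.9665²) = 1/√0.06588 = 3.896; τ_A = 15.6/3.896 = 4.004 years.
B: γ = 1/√(1 − 0.3530²) = 1/√0.8754 = 1.069; τ_B = 15.6/1.069 = 14.60 years.

|τ_A − τ_B| = 10.6 years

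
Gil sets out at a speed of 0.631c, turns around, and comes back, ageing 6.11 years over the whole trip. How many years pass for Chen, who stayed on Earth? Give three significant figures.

γ = 1/√(1 − 0.631²) = 1/√0.6018 = 1.289
Earth-frame duration is the dilated interval: Δt = γτ = 1.289 × 6.11 years.

Δt = 7.88 years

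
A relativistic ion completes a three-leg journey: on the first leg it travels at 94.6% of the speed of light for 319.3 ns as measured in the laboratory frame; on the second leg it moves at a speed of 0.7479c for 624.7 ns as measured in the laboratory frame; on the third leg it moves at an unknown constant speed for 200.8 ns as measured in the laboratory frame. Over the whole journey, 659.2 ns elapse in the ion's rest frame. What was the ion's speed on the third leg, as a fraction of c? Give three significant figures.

Leg 1: β = 0.946; γ = 1/√(1 − 0.946²) = 1/√0.1051 = 3.085; τ_1 = 319.3/3.085 = 103.5 ns.
Leg 2: γ = 1/√(1 − 0.7479²) = 1/√0.4406 = 1.506; τ_2 = 624.7/1.506 = 414.7 ns.
Leg 3: speed unknown; τ_3 = 200.8/γ_3.
Total proper time: 103.5 + 414.7 + τ_3 = 659.2, so τ_3 = 659.2 − 518.2 = 141.0 ns.
γ_3 = 200.8/141.0 = 1.424; β = √(1 − 1/γ²) = √0.5069.

β = 0.712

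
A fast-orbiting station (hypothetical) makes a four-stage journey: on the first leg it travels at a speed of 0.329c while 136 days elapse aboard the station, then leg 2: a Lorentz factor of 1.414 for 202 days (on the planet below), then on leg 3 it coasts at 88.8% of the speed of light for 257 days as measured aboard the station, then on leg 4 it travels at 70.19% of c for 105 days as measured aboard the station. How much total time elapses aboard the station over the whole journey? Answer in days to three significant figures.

Leg 1: 136 days is already measured aboard the station.
Leg 2: γ = 1.414; τ_2 = 202/1.414 = 142.9 days.
Leg 3: 257 days is already measured aboard the station.
Leg 4: 105 days is already measured aboard the station.
Total: 136.0 + 142.9 + 257.0 + 105.0 days.

τ = 641 days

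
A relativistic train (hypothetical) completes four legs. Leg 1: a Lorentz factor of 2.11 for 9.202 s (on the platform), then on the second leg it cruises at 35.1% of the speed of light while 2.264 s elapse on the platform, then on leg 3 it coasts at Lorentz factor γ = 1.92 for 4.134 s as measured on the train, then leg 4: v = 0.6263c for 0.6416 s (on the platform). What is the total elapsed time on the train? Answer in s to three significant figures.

Leg 1: γ = 2.11; τ_1 = 9.202/2.110 = 4.361 s.
Leg 2: β = 0.351; γ = 1/√(1 − 0.351²) = 1/√0.8768 = 1.068; τ_2 = 2.264/1.068 = 2.120 s.
Leg 3: 4.134 s is already measured on the train.
Leg 4: γ = 1/√(1 − 0.6263²) = 1/√0.6077 = 1.283; τ_4 = 0.6416/1.283 = 0.5002 s.
Total: 4.361 + 2.120 + 4.134 + 0.5002 s.

τ = 11.1 s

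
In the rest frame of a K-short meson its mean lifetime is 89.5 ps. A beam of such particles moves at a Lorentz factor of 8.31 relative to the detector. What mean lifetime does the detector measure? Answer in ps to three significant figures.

γ = 8.31
The rest-frame lifetime is the proper time; the lab measures the dilated interval Δt = γτ₀ = 8.310 × 89.5 ps.

Δt = 744 ps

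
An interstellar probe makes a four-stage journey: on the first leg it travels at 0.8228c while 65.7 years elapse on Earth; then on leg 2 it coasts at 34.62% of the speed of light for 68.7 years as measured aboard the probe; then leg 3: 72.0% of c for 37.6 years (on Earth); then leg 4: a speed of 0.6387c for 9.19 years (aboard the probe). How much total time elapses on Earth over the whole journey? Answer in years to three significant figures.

Leg 1: 65.7 years is already measured on Earth.
Leg 2: β = 0.3462; γ = 1/√(1 − 0.3462²) = 1/√0.8801 = 1.066; Δt_2 = 1.066 × 68.7 = 73.23 years.
Leg 3: 37.6 years is already measured on Earth.
Leg 4: γ = 1/√(1 − 0.6387²) = 1/√0.5921 = 1.300; Δt_4 = 1.300 × 9.19 = 11.94 years.
Total: 65.70 + 73.23 + 37.60 + 11.94 years.

Δt = 188 years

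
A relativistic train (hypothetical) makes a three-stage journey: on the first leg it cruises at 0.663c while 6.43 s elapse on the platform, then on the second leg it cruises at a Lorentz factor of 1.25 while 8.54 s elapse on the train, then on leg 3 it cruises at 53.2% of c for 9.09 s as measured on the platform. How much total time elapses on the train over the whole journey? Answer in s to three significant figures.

Leg 1: γ = 1/√(1 − 0.663²) = 1/√0.5604 = 1.336; τ_1 = 6.43/1.336 = 4.814 s.
Leg 2: 8.54 s is already measured on the train.
Leg 3: β = 0.532; γ = 1/√(1 − 0.532²) = 1/√0.7170 = 1.181; τ_3 = 9.09/1.181 = 7.697 s.
Total: 4.814 + 8.540 + 7.697 s.

τ = 21.1 s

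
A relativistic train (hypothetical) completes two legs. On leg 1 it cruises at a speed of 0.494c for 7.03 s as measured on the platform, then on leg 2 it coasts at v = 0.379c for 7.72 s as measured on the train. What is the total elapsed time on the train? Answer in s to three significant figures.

Leg 1: γ = 1/√(1 − 0.494²) = 1/√0.7560 = 1.150; τ_1 = 7.03/1.150 = 6.112 s.
Leg 2: 7.72 s is already measured on the train.
Total: 6.112 + 7.720 s.

τ = 13.8 s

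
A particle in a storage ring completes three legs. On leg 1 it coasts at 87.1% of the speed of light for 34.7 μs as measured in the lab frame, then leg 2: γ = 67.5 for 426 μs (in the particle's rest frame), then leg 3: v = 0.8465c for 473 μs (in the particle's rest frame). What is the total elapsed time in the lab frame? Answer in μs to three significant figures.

Δt = 2.97×10⁴ μs

Leg 1: 34.7 μs is already measured in the lab frame.
Leg 2: γ = 67.5; Δt_2 = 67.50 × 426 = 2.876×10⁴ μs.
Leg 3: γ = 1/√(1 − 0.8465²) = 1/√0.2834 = 1.878; Δt_3 = 1.878 × 473 = 888.4 μs.
Total: 34.70 + 2.876×10⁴ + 888.4 μs.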